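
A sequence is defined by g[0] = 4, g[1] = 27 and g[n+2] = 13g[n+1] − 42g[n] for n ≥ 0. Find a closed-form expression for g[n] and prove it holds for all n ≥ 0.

Claim: g[n] = 3·7^n + 6^n.

Base cases: g[0] = 4 and 3·7^0 + 6^0 = 4; g[1] = 27 and 3·7^1 + 6^1 = 27.
Assume g[i] = 3·7^i + 6^i for all 0 ≤ i ≤ j, where j ≥ 1.
Then g[j+1] = 13g[j] − 42g[j−1] = 13·(3·7^j + 6^j) − 42·(3·7^{j−1} + 6^{j−1}) = 3·(13·7 − 42)7^{j−1} + (13·6 − 42)6^{j−1} = 147·7^{j−1} + 36·6^{j−1} = 3·7^{j+1} + 6^{j+1}.
This completes the inductive step, so g[n] = 3·7^n + 6^n for all n ≥ 0.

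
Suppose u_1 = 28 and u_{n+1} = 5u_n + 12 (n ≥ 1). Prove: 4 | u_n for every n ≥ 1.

Base case: u_1 = 28 = 4·7, so 4 | u_1.
Assume 4 | u_m, so u_m = 4t for some integer t.
Then u_{m+1} = 5u_m + 12 = 5·(4t) + 12 = 4(5t + 3), so 4 | u_{m+1}.
Hence 4 | u_n for every n ≥ 1, by induction.

4 | u_n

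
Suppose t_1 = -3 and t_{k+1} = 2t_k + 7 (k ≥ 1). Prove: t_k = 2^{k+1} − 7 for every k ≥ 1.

Base case: t_1 = -3, and 2^{1+1} − 7 = 4 − 7 = -3.
Assume t_r = 2^{r+1} − 7 for some r ≥ 1.
Then t_{r+1} = 2t_r + 7 = 2·(2^{r+1} − 7) + 7 = 2^{r+2} − 14 + 7 = 2^{r+2} − 7.
This completes the inductive step, so t_k = 2^{k+1} − 7 for all k ≥ 1.

t_k = 2^{k+1} − 7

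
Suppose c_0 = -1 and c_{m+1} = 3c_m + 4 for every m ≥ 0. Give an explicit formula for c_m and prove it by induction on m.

Claim: c_m = 3^m − 2.

Base case: c_0 = -1, and 3^0 − 2 = 1 − 2 = -1.
Assume c_r = 3^r − 2 for some r ≥ 0.
Then c_{r+1} = 3c_r + 4 = 3·(3^r − 2) + 4 = 3^{r+1} − 6 + 4 = 3^{r+1} − 2.
So the formula holds for r+1, and by induction c_m = 3^m − 2 for all m ≥ 0.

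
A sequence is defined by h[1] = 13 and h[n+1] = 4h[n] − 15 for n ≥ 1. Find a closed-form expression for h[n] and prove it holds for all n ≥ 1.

Claim: h[n] = 2·4^n + 5.

Base case: h[1] = 13, and 2·4^1 + 5 = 8 + 5 = 13.
Assume h[m] = 2·4^m + 5 for some m ≥ 1.
Then h[m+1] = 4h[m] − 15 = 4·(2·4^m + 5) − 15 = 8·4^m + 20 − 15 = 2·4^{m+1} + 5.
Hence h[n] = 2·4^n + 5 for every n ≥ 1, by induction.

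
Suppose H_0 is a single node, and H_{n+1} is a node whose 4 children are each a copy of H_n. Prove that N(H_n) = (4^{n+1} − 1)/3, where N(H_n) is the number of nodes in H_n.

Base case: N(H_0) = 1, and (4^{0+1} − 1)/3 = 1.
Assume N(H_m) = (4^{m+1} − 1)/3.
Then N(H_{m+1}) = 1 + 4N(H_m) = 1 + 4·(4^{m+1} − 1)/3 = 1 + (4^{m+2} − 4)/3 = (3 + 4^{m+2} − 4)/3 = (4^{m+2} − 1)/3.
Hence N(H_n) = (4^{n+1} − 1)/3 for every n ≥ 0, by induction.

N(H_n) = (4^{n+1} − 1)/3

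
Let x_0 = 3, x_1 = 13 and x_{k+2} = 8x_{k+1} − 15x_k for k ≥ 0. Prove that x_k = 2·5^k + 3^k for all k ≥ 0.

Base cases: x_0 = 3 and 2·5^0 + 3^0 = 3; x_1 = 13 and 2·5^1 + 3^1 = 13.
Assume x_j = 2·5^j + 3^j for all 0 ≤ j ≤ r, where r ≥ 1.
Then x_{r+1} = 8x_r − 15x_{r−1} = 8·(2·5^r + 3^r) − 15·(2·5^{r−1} + 3^{r−1}) = 2·(8·5 − 15)5^{r−1} + (8·3 − 15)3^{r−1} = 50·5^{r−1} + 9·3^{r−1} = 2·5^{r+1} + 3^{r+1}.
This completes the inductive step, so x_k = 2·5^k + 3^k for all k ≥ 0.

x_k = 2·5^k + 3^k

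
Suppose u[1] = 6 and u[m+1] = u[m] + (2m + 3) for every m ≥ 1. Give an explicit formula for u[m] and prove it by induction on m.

Claim: u[m] = m^2 + 2m + 3.

Base case: u[1] = 6, and 1^2 + 2·1 + 3 = 6.
Assume u[j] = j^2 + 2j + 3.
Then u[j+1] = u[j] + (2j + 3) = (j^2 + 2j + 3) + (2j + 3) = j^2 + 4j + 6,
and (j+1)^2 + 2·(j+1) + 3 = j^2 + 4j + 6.
This completes the inductive step, so u[m] = m^2 + 2m + 3 for all m ≥ 1.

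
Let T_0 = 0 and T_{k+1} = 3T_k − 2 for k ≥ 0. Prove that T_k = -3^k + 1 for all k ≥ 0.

Base case: T_0 = 0, and -3^0 + 1 = -1 + 1 = 0.
Assume T_m = -3^m + 1 for some m ≥ 0.
Then T_{m+1} = 3T_m − 2 = 3·(-3^m + 1) − 2 = -3^{m+1} + 3 − 2 = -3^{m+1} + 1.
Hence T_k = -3^k + 1 for every k ≥ 0, by induction.

T_k = -3^k + 1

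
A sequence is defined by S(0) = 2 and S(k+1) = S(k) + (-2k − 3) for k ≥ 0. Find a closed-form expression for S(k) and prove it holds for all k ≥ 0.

Claim: S(k) = -k^2 − 2k + 2.

Base case: S(0) = 2, and -0^2 − 2·0 + 2 = 2.
Assume S(m) = -m^2 − 2m + 2.
Then S(m+1) = S(m) + (-2m − 3) = (-m^2 − 2m + 2) + (-2m − 3) = -m^2 − 4m − 1,
and -(m+1)^2 − 2·(m+1) + 2 = -m^2 − 4m − 1.
By induction, S(k) = -k^2 − 2k + 2 for all k ≥ 0.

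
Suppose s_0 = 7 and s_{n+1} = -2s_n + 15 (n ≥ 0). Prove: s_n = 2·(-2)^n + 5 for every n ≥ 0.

Base case: s_0 = 7, and 2·(-2)^0 + 5 = 2 + 5 = 7.
Assume s_j = 2·(-2)^j + 5 for some j ≥ 0.
Then s_{j+1} = -2s_j + 15 = -2·(2·(-2)^j + 5) + 15 = -4·(-2)^j − 10 + 15 = 2·(-2)^{j+1} + 5.
Hence s_n = 2·(-2)^n + 5 for every n ≥ 0, by induction.

s_n = 2·(-2)^n + 5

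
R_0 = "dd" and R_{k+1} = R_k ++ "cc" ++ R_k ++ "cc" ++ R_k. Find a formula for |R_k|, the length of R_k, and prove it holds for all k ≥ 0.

Claim: |R_k| = 4·3^k − 2.

Base case: |R_0| = 2, and 4·3^0 − 2 = 2.
Assume |R_j| = 4·3^j − 2.
Then |R_{j+1}| = 3|R_j| + 4 = 3(4·3^j − 2) + 4 = 4·3^{j+1} − 6 + 4 = 4·3^{j+1} − 2.
By induction, |R_k| = 4·3^k − 2 for all k ≥ 0.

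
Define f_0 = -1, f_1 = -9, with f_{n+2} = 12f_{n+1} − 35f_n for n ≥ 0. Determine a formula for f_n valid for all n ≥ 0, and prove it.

Claim: f_n = 5^n − 2·7^n.

Base cases: f_0 = -1 and 5^0 − 2·7^0 = -1; f_1 = -9 and 5^1 − 2·7^1 = -9.
Assume f_j = 5^j − 2·7^j for all 0 ≤ j ≤ r, where r ≥ 1.
Then f_{r+1} = 12f_r − 35f_{r−1} = 12·(5^r − 2·7^r) − 35·(5^{r−1} − 2·7^{r−1}) = (12·5 − 35)5^{r−1} − 2·(12·7 − 35)7^{r−1} = 25·5^{r−1} − 98·7^{r−1} = 5^{r+1} − 2·7^{r+1}.
By strong induction, f_n = 5^n − 2·7^n for all n ≥ 0.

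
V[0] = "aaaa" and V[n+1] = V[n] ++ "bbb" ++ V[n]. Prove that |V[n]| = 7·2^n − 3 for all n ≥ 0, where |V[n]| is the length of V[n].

Base case: |V[0]| = 4, and 7·2^0 − 3 = 4.
Assume |V[k]| = 7·2^k − 3.
Then |V[k+1]| = |V[k]| + 3 + |V[k]| = 2|V[k]| + 3 = 2(7·2^k − 3) + 3 = 7·2^{k+1} − 6 + 3 = 7·2^{k+1} − 3.
By induction, |V[n]| = 7·2^n − 3 for all n ≥ 0.

|V[n]| = 7·2^n − 3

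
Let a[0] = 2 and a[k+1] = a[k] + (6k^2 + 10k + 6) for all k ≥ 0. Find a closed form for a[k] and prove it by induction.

Claim: a[k] = 2k^3 + 2k^2 + 2k + 2.

Base case: a[0] = 2, and 2·0^3 + 2·0^2 + 2·0 + 2 = 2.
Assume a[r] = 2r^3 + 2r^2 + 2r + 2.
Then a[r+1] = a[r] + (6r^2 + 10r + 6) = (2r^3 + 2r^2 + 2r + 2) + (6r^2 + 10r + 6) = 2r^3 + 8r^2 + 12r + 8,
and 2·(r+1)^3 + 2·(r+1)^2 + 2·(r+1) + 2 = 2r^3 + 8r^2 + 12r + 8.
Hence a[k] = 2k^3 + 2k^2 + 2k + 2 for every k ≥ 0, by induction.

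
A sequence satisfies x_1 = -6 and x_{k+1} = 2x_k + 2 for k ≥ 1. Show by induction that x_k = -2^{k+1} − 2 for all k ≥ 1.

Base case: x_1 = -6, and -2^{1+1} − 2 = -4 − 2 = -6.
Assume x_j = -2^{j+1} − 2 for some j ≥ 1.
Then x_{j+1} = 2x_j + 2 = 2·(-2^{j+1} − 2) + 2 = -2^{j+2} − 4 + 2 = -2^{j+2} − 2.
This completes the inductive step, so x_k = -2^{k+1} − 2 for all k ≥ 1.

x_k = -2^{k+1} − 2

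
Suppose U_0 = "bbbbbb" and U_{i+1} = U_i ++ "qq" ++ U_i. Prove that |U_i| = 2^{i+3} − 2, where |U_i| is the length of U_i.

Base case: |U_0| = 6, and 2^{0+3} − 2 = 6.
Assume |U_m| = 2^{m+3} − 2.
Then |U_{m+1}| = |U_m| + 2 + |U_m| = 2|U_m| + 2 = 2(2^{m+3} − 2) + 2 = 2^{m+1+3} − 4 + 2 = 2^{m+1+3} − 2.
So the formula holds for m+1, and by induction |U_i| = 2^{i+3} − 2 for all i ≥ 0.

|U_i| = 2^{i+3} − 2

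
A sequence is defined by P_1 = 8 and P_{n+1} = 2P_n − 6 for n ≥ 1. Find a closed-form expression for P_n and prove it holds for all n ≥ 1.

Claim: P_n = 2^n + 6.

Base case: P_1 = 8, and 2^1 + 6 = 2 + 6 = 8.
Assume P_m = 2^m + 6 for some m ≥ 1.
Then P_{m+1} = 2P_m − 6 = 2·(2^m + 6) − 6 = 2^{m+1} + 12 − 6 = 2^{m+1} + 6.
So the formula holds for m+1, and by induction P_n = 2^n + 6 for all n ≥ 1.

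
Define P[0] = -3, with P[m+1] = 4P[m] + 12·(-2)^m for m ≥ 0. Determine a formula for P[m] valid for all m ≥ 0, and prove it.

Claim: P[m] = -4^m − 2·(-2)^m.

Base case: P[0] = -3, and -4^0 − 2·(-2)^0 = -1 − 2 = -3.
Assume P[r] = -4^r − 2·(-2)^r for some r ≥ 0.
Then P[r+1] = 4P[r] + 12·(-2)^r = 4·(-4^r − 2·(-2)^r) + 12·(-2)^r = -4^{r+1} − 8·(-2)^r + 12·(-2)^r = -4^{r+1} + 4·(-2)^r = -4^{r+1} − 2·(-2)^{r+1}.
So the formula holds for r+1, and by induction P[m] = -4^m − 2·(-2)^m for all m ≥ 0.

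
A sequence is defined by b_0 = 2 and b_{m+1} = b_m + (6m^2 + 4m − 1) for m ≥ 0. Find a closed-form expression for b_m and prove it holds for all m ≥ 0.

Claim: b_m = 2m^3 − m^2 − 2m + 2.

Base case: b_0 = 2, and 2·0^3 − 0^2 − 2·0 + 2 = 2.
Assume b_k = 2k^3 − k^2 − 2k + 2.
Then b_{k+1} = b_k + (6k^2 + 4k − 1) = (2k^3 − k^2 − 2k + 2) + (6k^2 + 4k − 1) = 2k^3 + 5k^2 + 2k + 1,
and 2·(k+1)^3 − (k+1)^2 − 2·(k+1) + 2 = 2k^3 + 5k^2 + 2k + 1.
Hence b_m = 2m^3 − m^2 − 2m + 2 for every m ≥ 0, by induction.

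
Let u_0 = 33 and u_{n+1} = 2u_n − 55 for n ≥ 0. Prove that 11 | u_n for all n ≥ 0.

Base case: u_0 = 33 = 11·3, so 11 | u_0.
Assume 11 | u_k, so u_k = 11t for some integer t.
Then u_{k+1} = 2u_k − 55 = 2·(11t) − 55 = 11(2t − 5), so 11 | u_{k+1}.
This completes the inductive step, so 11 | u_n for all n ≥ 0.

11 | u_n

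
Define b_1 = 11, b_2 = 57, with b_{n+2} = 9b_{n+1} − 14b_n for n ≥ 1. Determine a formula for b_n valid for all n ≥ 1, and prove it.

Claim: b_n = 2·2^n + 7^n.

Base cases: b_1 = 11 and 2·2^1 + 7^1 = 11; b_2 = 57 and 2·2^2 + 7^2 = 57.
Assume b_i = 2·2^i + 7^i for all 1 ≤ i ≤ j, where j ≥ 2.
Then b_{j+1} = 9b_j − 14b_{j−1} = 9·(2·2^j + 7^j) − 14·(2·2^{j−1} + 7^{j−1}) = 2·(9·2 − 14)2^{j−1} + (9·7 − 14)7^{j−1} = 8·2^{j−1} + 49·7^{j−1} = 2·2^{j+1} + 7^{j+1}.
This completes the inductive step, so b_n = 2·2^n + 7^n for all n ≥ 1.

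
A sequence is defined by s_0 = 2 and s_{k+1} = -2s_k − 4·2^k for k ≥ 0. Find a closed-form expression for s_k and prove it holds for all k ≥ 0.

Claim: s_k = 3·(-2)^k − 2^k.

Base case: s_0 = 2, and 3·(-2)^0 − 2^0 = 3 − 1 = 2.
Assume s_m = 3·(-2)^m − 2^m for some m ≥ 0.
Then s_{m+1} = -2s_m − 4·2^m = -2·(3·(-2)^m − 2^m) − 4·2^m = 3·(-2)^{m+1} + 2·2^m − 4·2^m = 3·(-2)^{m+1} − 2·2^m = 3·(-2)^{m+1} − 2^{m+1}.
So the formula holds for m+1, and by induction s_k = 3·(-2)^k − 2^k for all k ≥ 0.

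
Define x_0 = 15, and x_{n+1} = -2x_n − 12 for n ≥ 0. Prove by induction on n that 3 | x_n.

Base case: x_0 = 15 = 3·5, so 3 | x_0.
Assume 3 | x_m, so x_m = 3t for some integer t.
Then x_{m+1} = -2x_m − 12 = -2·(3t) − 12 = 3(-2t − 4), so 3 | x_{m+1}.
So the property holds for m+1, and by induction 3 | x_n for all n ≥ 0.

3 | x_n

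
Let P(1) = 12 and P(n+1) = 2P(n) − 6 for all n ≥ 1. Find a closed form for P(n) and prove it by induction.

Claim: P(n) = 3·2^n + 6.

Base case: P(1) = 12, and 3·2^1 + 6 = 6 + 6 = 12.
Assume P(k) = 3·2^k + 6 for some k ≥ 1.
Then P(k+1) = 2P(k) − 6 = 2·(3·2^k + 6) − 6 = 6·2^k + 12 − 6 = 3·2^{k+1} + 6.
So the formula holds for k+1, and by induction P(n) = 3·2^n + 6 for all n ≥ 1.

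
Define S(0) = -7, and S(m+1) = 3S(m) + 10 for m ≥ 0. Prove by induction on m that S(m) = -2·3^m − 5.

Base case: S(0) = -7, and -2·3^0 − 5 = -2 − 5 = -7.
Assume S(j) = -2·3^j − 5 for some j ≥ 0.
Then S(j+1) = 3S(j) + 10 = 3·(-2·3^j − 5) + 10 = -6·3^j − 15 + 10 = -2·3^{j+1} − 5.
This completes the inductive step, so S(m) = -2·3^m − 5 for all m ≥ 0.

S(m) = -2·3^m − 5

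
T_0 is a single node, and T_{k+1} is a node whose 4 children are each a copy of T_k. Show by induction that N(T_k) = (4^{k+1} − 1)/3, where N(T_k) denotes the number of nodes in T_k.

Base case: N(T_0) = 1, and (4^{0+1} − 1)/3 = 1.
Assume N(T_m) = (4^{m+1} − 1)/3.
Then N(T_{m+1}) = 1 + 4N(T_m) = 1 + 4·(4^{m+1} − 1)/3 = 1 + (4^{m+2} − 4)/3 = (3 + 4^{m+2} − 4)/3 = (4^{m+2} − 1)/3.
Hence N(T_k) = (4^{k+1} − 1)/3 for every k ≥ 0, by induction.

N(T_k) = (4^{k+1} − 1)/3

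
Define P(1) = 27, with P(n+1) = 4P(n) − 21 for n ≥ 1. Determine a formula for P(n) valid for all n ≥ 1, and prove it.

Claim: P(n) = 5·4^n + 7.

Base case: P(1) = 27, and 5·4^1 + 7 = 20 + 7 = 27.
Assume P(j) = 5·4^j + 7 for some j ≥ 1.
Then P(j+1) = 4P(j) − 21 = 4·(5·4^j + 7) − 21 = 20·4^j + 28 − 21 = 5·4^{j+1} + 7.
So the formula holds for j+1, and by induction P(n) = 5·4^n + 7 for all n ≥ 1.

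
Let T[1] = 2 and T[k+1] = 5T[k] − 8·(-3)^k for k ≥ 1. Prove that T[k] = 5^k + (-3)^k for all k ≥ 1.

Base case: T[1] = 2, and 5^1 + (-3)^1 = 5 − 3 = 2.
Assume T[r] = 5^r + (-3)^r for some r ≥ 1.
Then T[r+1] = 5T[r] − 8·(-3)^r = 5·(5^r + (-3)^r) − 8·(-3)^r = 5^{r+1} + 5·(-3)^r − 8·(-3)^r = 5^{r+1} − 3·(-3)^r = 5^{r+1} + (-3)^{r+1}.
This completes the inductive step, so T[k] = 5^k + (-3)^k for all k ≥ 1.

T[k] = 5^k + (-3)^k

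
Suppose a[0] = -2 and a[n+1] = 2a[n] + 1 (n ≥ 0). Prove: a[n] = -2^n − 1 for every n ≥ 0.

Base case: a[0] = -2, and -2^0 − 1 = -1 − 1 = -2.
Assume a[m] = -2^m − 1 for some m ≥ 0.
Then a[m+1] = 2a[m] + 1 = 2·(-2^m − 1) + 1 = -2^{m+1} − 2 + 1 = -2^{m+1} − 1.
Hence a[n] = -2^n − 1 for every n ≥ 0, by induction.

a[n] = -2^n − 1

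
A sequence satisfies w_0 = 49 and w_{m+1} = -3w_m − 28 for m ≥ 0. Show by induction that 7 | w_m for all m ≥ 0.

Base case: w_0 = 49 = 7·7, so 7 | w_0.
Assume 7 | w_j, so w_j = 7t for some integer t.
Then w_{j+1} = -3w_j − 28 = -3·(7t) − 28 = 7(-3t − 4), so 7 | w_{j+1}.
Hence 7 | w_m for every m ≥ 0, by induction.

7 | w_m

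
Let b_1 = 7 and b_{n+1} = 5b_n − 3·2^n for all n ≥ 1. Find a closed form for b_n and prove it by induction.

Claim: b_n = 5^n + 2^n.

Base case: b_1 = 7, and 5^1 + 2^1 = 5 + 2 = 7.
Assume b_r = 5^r + 2^r for some r ≥ 1.
Then b_{r+1} = 5b_r − 3·2^r = 5·(5^r + 2^r) − 3·2^r = 5^{r+1} + 5·2^r − 3·2^r = 5^{r+1} + 2·2^r = 5^{r+1} + 2^{r+1}.
By induction, b_n = 5^n + 2^n for all n ≥ 1.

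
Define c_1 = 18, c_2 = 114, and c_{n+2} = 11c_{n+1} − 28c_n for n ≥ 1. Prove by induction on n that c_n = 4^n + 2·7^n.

Base cases: c_1 = 18 and 4^1 + 2·7^1 = 18; c_2 = 114 and 4^2 + 2·7^2 = 114.
Assume c_j = 4^j + 2·7^j for all 1 ≤ j ≤ m, where m ≥ 2.
Then c_{m+1} = 11c_m − 28c_{m−1} = 11·(4^m + 2·7^m) − 28·(4^{m−1} + 2·7^{m−1}) = (11·4 − 28)4^{m−1} + 2·(11·7 − 28)7^{m−1} = 16·4^{m−1} + 98·7^{m−1} = 4^{m+1} + 2·7^{m+1}.
So the formula holds for m+1, and by strong induction c_n = 4^n + 2·7^n for all n ≥ 1.

c_n = 4^n + 2·7^n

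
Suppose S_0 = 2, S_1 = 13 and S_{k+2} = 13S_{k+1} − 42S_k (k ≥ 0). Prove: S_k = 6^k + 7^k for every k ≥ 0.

Base cases: S_0 = 2 and 6^0 + 7^0 = 2; S_1 = 13 and 6^1 + 7^1 = 13.
Assume S_i = 6^i + 7^i for all 0 ≤ i ≤ j, where j ≥ 1.
Then S_{j+1} = 13S_j − 42S_{j−1} = 13·(6^j + 7^j) − 42·(6^{j−1} + 7^{j−1}) = (13·6 − 42)6^{j−1} + (13·7 − 42)7^{j−1} = 36·6^{j−1} + 49·7^{j−1} = 6^{j+1} + 7^{j+1}.
Hence S_k = 6^k + 7^k for every k ≥ 0, by strong induction.

S_k = 6^k + 7^k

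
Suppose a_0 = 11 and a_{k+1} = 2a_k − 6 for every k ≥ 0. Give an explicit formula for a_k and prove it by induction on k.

Claim: a_k = 5·2^k + 6.

Base case: a_0 = 11, and 5·2^0 + 6 = 5 + 6 = 11.
Assume a_m = 5·2^m + 6 for some m ≥ 0.
Then a_{m+1} = 2a_m − 6 = 2·(5·2^m + 6) − 6 = 10·2^m + 12 − 6 = 5·2^{m+1} + 6.
This completes the inductive step, so a_k = 5·2^k + 6 for all k ≥ 0.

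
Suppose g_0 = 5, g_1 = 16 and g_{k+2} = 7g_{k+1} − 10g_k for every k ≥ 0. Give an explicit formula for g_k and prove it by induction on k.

Claim: g_k = 3·2^k + 2·5^k.

Base cases: g_0 = 5 and 3·2^0 + 2·5^0 = 5; g_1 = 16 and 3·2^1 + 2·5^1 = 16.
Assume g_i = 3·2^i + 2·5^i for all 0 ≤ i ≤ j, where j ≥ 1.
Then g_{j+1} = 7g_j − 10g_{j−1} = 7·(3·2^j + 2·5^j) − 10·(3·2^{j−1} + 2·5^{j−1}) = 3·(7·2 − 10)2^{j−1} + 2·(7·5 − 10)5^{j−1} = 12·2^{j−1} + 50·5^{j−1} = 3·2^{j+1} + 2·5^{j+1}.
Hence g_k = 3·2^k + 2·5^k for every k ≥ 0, by strong induction.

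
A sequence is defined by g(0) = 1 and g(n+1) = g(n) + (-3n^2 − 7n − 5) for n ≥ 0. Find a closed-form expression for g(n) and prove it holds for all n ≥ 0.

Claim: g(n) = -n^3 − 2n^2 − 2n + 1.

Base case: g(0) = 1, and -0^3 − 2·0^2 − 2·0 + 1 = 1.
Assume g(k) = -k^3 − 2k^2 − 2k + 1.
Then g(k+1) = g(k) + (-3k^2 − 7k − 5) = (-k^3 − 2k^2 − 2k + 1) + (-3k^2 − 7k − 5) = -k^3 − 5k^2 − 9k − 4,
and -(k+1)^3 − 2·(k+1)^2 − 2·(k+1) + 1 = -k^3 − 5k^2 − 9k − 4.
Hence g(n) = -n^3 − 2n^2 − 2n + 1 for every n ≥ 0, by induction.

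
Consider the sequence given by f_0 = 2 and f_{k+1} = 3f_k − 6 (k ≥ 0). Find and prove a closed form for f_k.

Claim: f_k = -3^k + 3.

Base case: f_0 = 2, and -3^0 + 3 = -1 + 3 = 2.
Assume f_j = -3^j + 3 for some j ≥ 0.
Then f_{j+1} = 3f_j − 6 = 3·(-3^j + 3) − 6 = -3^{j+1} + 9 − 6 = -3^{j+1} + 3.
Hence f_k = -3^k + 3 for every k ≥ 0, by induction.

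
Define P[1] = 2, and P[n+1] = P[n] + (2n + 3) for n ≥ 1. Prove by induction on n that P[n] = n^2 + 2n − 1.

Base case: P[1] = 2, and 1^2 + 2·1 − 1 = 2.
Assume P[j] = j^2 + 2j − 1.
Then P[j+1] = P[j] + (2j + 3) = (j^2 + 2j − 1) + (2j + 3) = j^2 + 4j + 2,
and (j+1)^2 + 2·(j+1) − 1 = j^2 + 4j + 2.
By induction, P[n] = n^2 + 2n − 1 for all n ≥ 1.

P[n] = n^2 + 2n − 1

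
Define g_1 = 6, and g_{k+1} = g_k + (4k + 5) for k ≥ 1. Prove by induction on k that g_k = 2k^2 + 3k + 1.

Base case: g_1 = 6, and 2·1^2 + 3·1 + 1 = 6.
Assume g_r = 2r^2 + 3r + 1.
Then g_{r+1} = g_r + (4r + 5) = (2r^2 + 3r + 1) + (4r + 5) = 2r^2 + 7r + 6,
and 2·(r+1)^2 + 3·(r+1) + 1 = 2r^2 + 7r + 6.
Hence g_k = 2k^2 + 3k + 1 for every k ≥ 1, by induction.

g_k = 2k^2 + 3k + 1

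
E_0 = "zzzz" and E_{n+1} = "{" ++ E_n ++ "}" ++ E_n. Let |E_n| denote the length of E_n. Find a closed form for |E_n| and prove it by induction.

Claim: |E_n| = 6·2^n − 2.

Base case: |E_0| = 4, and 6·2^0 − 2 = 4.
Assume |E_k| = 6·2^k − 2.
Then |E_{k+1}| = 1 + |E_k| + 1 + |E_k| = 2|E_k| + 2 = 2(6·2^k − 2) + 2 = 6·2^{k+1} − 4 + 2 = 6·2^{k+1} − 2.
This completes the inductive step, so |E_n| = 6·2^n − 2 for all n ≥ 0.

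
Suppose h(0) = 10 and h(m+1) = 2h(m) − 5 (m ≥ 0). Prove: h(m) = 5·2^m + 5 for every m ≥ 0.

Base case: h(0) = 10, and 5·2^0 + 5 = 5 + 5 = 10.
Assume h(k) = 5·2^k + 5 for some k ≥ 0.
Then h(k+1) = 2h(k) − 5 = 2·(5·2^k + 5) − 5 = 10·2^k + 10 − 5 = 5·2^{k+1} + 5.
So the formula holds for k+1, and by induction h(m) = 5·2^m + 5 for all m ≥ 0.

h(m) = 5·2^m + 5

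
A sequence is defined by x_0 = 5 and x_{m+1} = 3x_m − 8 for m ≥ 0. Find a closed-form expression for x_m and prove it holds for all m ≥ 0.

Claim: x_m = 3^m + 4.

Base case: x_0 = 5, and 3^0 + 4 = 1 + 4 = 5.
Assume x_r = 3^r + 4 for some r ≥ 0.
Then x_{r+1} = 3x_r − 8 = 3·(3^r + 4) − 8 = 3^{r+1} + 12 − 8 = 3^{r+1} + 4.
By induction, x_m = 3^m + 4 for all m ≥ 0.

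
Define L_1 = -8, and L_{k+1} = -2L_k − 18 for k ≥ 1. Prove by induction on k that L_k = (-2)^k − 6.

Base case: L_1 = -8, and (-2)^1 − 6 = -2 − 6 = -8.
Assume L_m = (-2)^m − 6 for some m ≥ 1.
Then L_{m+1} = -2L_m − 18 = -2·((-2)^m − 6) − 18 = -2·(-2)^m + 12 − 18 = (-2)^{m+1} − 6.
Hence L_k = (-2)^k − 6 for every k ≥ 1, by induction.

L_k = (-2)^k − 6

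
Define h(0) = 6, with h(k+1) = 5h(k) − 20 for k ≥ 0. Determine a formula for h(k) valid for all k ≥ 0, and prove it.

Claim: h(k) = 5^k + 5.

Base case: h(0) = 6, and 5^0 + 5 = 1 + 5 = 6.
Assume h(m) = 5^m + 5 for some m ≥ 0.
Then h(m+1) = 5h(m) − 20 = 5·(5^m + 5) − 20 = 5^{m+1} + 25 − 20 = 5^{m+1} + 5.
This completes the inductive step, so h(k) = 5^k + 5 for all k ≥ 0.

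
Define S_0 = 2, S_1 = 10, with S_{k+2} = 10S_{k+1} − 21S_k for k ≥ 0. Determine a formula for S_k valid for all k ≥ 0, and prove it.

Claim: S_k = 7^k + 3^k.

Base cases: S_0 = 2 and 7^0 + 3^0 = 2; S_1 = 10 and 7^1 + 3^1 = 10.
Assume S_j = 7^j + 3^j for all 0 ≤ j ≤ m, where m ≥ 1.
Then S_{m+1} = 10S_m − 21S_{m−1} = 10·(7^m + 3^m) − 21·(7^{m−1} + 3^{m−1}) = (10·7 − 21)7^{m−1} + (10·3 − 21)3^{m−1} = 49·7^{m−1} + 9·3^{m−1} = 7^{m+1} + 3^{m+1}.
So the formula holds for m+1, and by strong induction S_k = 7^k + 3^k for all k ≥ 0.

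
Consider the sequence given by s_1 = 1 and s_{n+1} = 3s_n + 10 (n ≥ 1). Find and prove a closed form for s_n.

Claim: s_n = 2·3^n − 5.

Base case: s_1 = 1, and 2·3^1 − 5 = 6 − 5 = 1.
Assume s_r = 2·3^r − 5 for some r ≥ 1.
Then s_{r+1} = 3s_r + 10 = 3·(2·3^r − 5) + 10 = 6·3^r − 15 + 10 = 2·3^{r+1} − 5.
Hence s_n = 2·3^n − 5 for every n ≥ 1, by induction.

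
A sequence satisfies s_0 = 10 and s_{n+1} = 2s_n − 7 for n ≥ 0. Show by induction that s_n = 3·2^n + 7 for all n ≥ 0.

Base case: s_0 = 10, and 3·2^0 + 7 = 3 + 7 = 10.
Assume s_m = 3·2^m + 7 for some m ≥ 0.
Then s_{m+1} = 2s_m − 7 = 2·(3·2^m + 7) − 7 = 6·2^m + 14 − 7 = 3·2^{m+1} + 7.
This completes the inductive step, so s_n = 3·2^n + 7 for all n ≥ 0.

s_n = 3·2^n + 7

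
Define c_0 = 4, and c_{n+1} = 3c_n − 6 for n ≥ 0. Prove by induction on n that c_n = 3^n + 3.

Base case: c_0 = 4, and 3^0 + 3 = 1 + 3 = 4.
Assume c_r = 3^r + 3 for some r ≥ 0.
Then c_{r+1} = 3c_r − 6 = 3·(3^r + 3) − 6 = 3^{r+1} + 9 − 6 = 3^{r+1} + 3.
This completes the inductive step, so c_n = 3^n + 3 for all n ≥ 0.

c_n = 3^n + 3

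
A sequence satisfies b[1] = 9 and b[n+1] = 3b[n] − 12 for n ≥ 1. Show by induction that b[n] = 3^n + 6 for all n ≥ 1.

Base case: b[1] = 9, and 3^1 + 6 = 3 + 6 = 9.
Assume b[j] = 3^j + 6 for some j ≥ 1.
Then b[j+1] = 3b[j] − 12 = 3·(3^j + 6) − 12 = 3^{j+1} + 18 − 12 = 3^{j+1} + 6.
Hence b[n] = 3^n + 6 for every n ≥ 1, by induction.

b[n] = 3^n + 6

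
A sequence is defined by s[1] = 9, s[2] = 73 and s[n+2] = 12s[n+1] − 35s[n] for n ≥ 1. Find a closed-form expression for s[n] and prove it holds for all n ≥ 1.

Claim: s[n] = 2·7^n − 5^n.

Base cases: s[1] = 9 and 2·7^1 − 5^1 = 9; s[2] = 73 and 2·7^2 − 5^2 = 73.
Assume s[i] = 2·7^i − 5^i for all 1 ≤ i ≤ j, where j ≥ 2.
Then s[j+1] = 12s[j] − 35s[j−1] = 12·(2·7^j − 5^j) − 35·(2·7^{j−1} − 5^{j−1}) = 2·(12·7 − 35)7^{j−1} − (12·5 − 35)5^{j−1} = 98·7^{j−1} − 25·5^{j−1} = 2·7^{j+1} − 5^{j+1}.
By strong induction, s[n] = 2·7^n − 5^n for all n ≥ 1.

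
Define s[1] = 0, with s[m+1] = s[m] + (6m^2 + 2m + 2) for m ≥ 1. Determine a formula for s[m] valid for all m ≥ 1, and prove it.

Claim: s[m] = 2m^3 − 2m^2 + 2m − 2.

Base case: s[1] = 0, and 2·1^3 − 2·1^2 + 2·1 − 2 = 0.
Assume s[r] = 2r^3 − 2r^2 + 2r − 2.
Then s[r+1] = s[r] + (6r^2 + 2r + 2) = (2r^3 − 2r^2 + 2r − 2) + (6r^2 + 2r + 2) = 2r^3 + 4r^2 + 4r,
and 2·(r+1)^3 − 2·(r+1)^2 + 2·(r+1) − 2 = 2r^3 + 4r^2 + 4r.
This completes the inductive step, so s[m] = 2m^3 − 2m^2 + 2m − 2 for all m ≥ 1.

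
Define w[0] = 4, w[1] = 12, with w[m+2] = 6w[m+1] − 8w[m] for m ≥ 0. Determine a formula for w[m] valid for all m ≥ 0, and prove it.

Claim: w[m] = 2·4^m + 2·2^m.

Base cases: w[0] = 4 and 2·4^0 + 2·2^0 = 4; w[1] = 12 and 2·4^1 + 2·2^1 = 12.
Assume w[j] = 2·4^j + 2·2^j for all 0 ≤ j ≤ r, where r ≥ 1.
Then w[r+1] = 6w[r] − 8w[r−1] = 6·(2·4^r + 2·2^r) − 8·(2·4^{r−1} + 2·2^{r−1}) = 2·(6·4 − 8)4^{r−1} + 2·(6·2 − 8)2^{r−1} = 32·4^{r−1} + 8·2^{r−1} = 2·4^{r+1} + 2·2^{r+1}.
This completes the inductive step, so w[m] = 2·4^m + 2·2^m for all m ≥ 0.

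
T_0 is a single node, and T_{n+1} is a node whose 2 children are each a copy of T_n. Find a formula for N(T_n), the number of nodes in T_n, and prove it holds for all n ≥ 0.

Claim: N(T_n) = 2^{n+1} − 1.

Base case: N(T_0) = 1, and 2^{0+1} − 1 = 1.
Assume N(T_r) = 2^{r+1} − 1.
Then N(T_{r+1}) = 1 + 2N(T_r) = 1 + 2(2^{r+1} − 1) = 2^{r+2} − 2 + 1 = 2^{r+2} − 1.
So the formula holds for r+1, and by induction N(T_n) = 2^{n+1} − 1 for all n ≥ 0.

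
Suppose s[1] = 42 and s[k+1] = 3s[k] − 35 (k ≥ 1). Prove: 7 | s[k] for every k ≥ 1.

Base case: s[1] = 42 = 7·6, so 7 | s[1].
Assume 7 | s[m], so s[m] = 7t for some integer t.
Then s[m+1] = 3s[m] − 35 = 3·(7t) − 35 = 7(3t − 5), so 7 | s[m+1].
Hence 7 | s[k] for every k ≥ 1, by induction.

7 | s[k]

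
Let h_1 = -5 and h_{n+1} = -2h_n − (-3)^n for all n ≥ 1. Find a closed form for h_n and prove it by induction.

Claim: h_n = (-2)^n + (-3)^n.

Base case: h_1 = -5, and (-2)^1 + (-3)^1 = -2 − 3 = -5.
Assume h_m = (-2)^m + (-3)^m for some m ≥ 1.
Then h_{m+1} = -2h_m − (-3)^m = -2·((-2)^m + (-3)^m) − (-3)^m = (-2)^{m+1} − 2·(-3)^m − (-3)^m = (-2)^{m+1} − 3·(-3)^m = (-2)^{m+1} + (-3)^{m+1}.
This completes the inductive step, so h_n = (-2)^n + (-3)^n for all n ≥ 1.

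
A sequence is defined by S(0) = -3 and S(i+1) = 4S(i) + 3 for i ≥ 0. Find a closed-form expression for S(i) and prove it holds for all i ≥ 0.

Claim: S(i) = -2·4^i − 1.

Base case: S(0) = -3, and -2·4^0 − 1 = -2 − 1 = -3.
Assume S(j) = -2·4^j − 1 for some j ≥ 0.
Then S(j+1) = 4S(j) + 3 = 4·(-2·4^j − 1) + 3 = -8·4^j − 4 + 3 = -2·4^{j+1} − 1.
This completes the inductive step, so S(i) = -2·4^i − 1 for all i ≥ 0.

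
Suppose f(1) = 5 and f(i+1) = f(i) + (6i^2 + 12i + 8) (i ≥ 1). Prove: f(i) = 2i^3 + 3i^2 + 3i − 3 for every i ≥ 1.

Base case: f(1) = 5, and 2·1^3 + 3·1^2 + 3·1 − 3 = 5.
Assume f(m) = 2m^3 + 3m^2 + 3m − 3.
Then f(m+1) = f(m) + (6m^2 + 12m + 8) = (2m^3 + 3m^2 + 3m − 3) + (6m^2 + 12m + 8) = 2m^3 + 9m^2 + 15m + 5,
and 2·(m+1)^3 + 3·(m+1)^2 + 3·(m+1) − 3 = 2m^3 + 9m^2 + 15m + 5.
This completes the inductive step, so f(i) = 2i^3 + 3i^2 + 3i − 3 for all i ≥ 1.

f(i) = 2i^3 + 3i^2 + 3i − 3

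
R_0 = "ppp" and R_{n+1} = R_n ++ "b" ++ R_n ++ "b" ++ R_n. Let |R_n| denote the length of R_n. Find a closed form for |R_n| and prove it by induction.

Claim: |R_n| = 4·3^n − 1.

Base case: |R_0| = 3, and 4·3^0 − 1 = 3.
Assume |R_j| = 4·3^j − 1.
Then |R_{j+1}| = 3|R_j| + 2 = 3(4·3^j − 1) + 2 = 4·3^{j+1} − 3 + 2 = 4·3^{j+1} − 1.
So the formula holds for j+1, and by induction |R_n| = 4·3^n − 1 for all n ≥ 0.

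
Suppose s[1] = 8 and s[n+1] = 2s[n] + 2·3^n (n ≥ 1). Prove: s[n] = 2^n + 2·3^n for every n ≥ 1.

Base case: s[1] = 8, and 2^1 + 2·3^1 = 2 + 6 = 8.
Assume s[j] = 2^j + 2·3^j for some j ≥ 1.
Then s[j+1] = 2s[j] + 2·3^j = 2·(2^j + 2·3^j) + 2·3^j = 2^{j+1} + 4·3^j + 2·3^j = 2^{j+1} + 6·3^j = 2^{j+1} + 2·3^{j+1}.
So the formula holds for j+1, and by induction s[n] = 2^n + 2·3^n for all n ≥ 1.

s[n] = 2^n + 2·3^n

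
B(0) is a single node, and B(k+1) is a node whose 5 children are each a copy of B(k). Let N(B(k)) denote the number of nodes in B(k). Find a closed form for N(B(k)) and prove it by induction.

Claim: N(B(k)) = (5^{k+1} − 1)/4.

Base case: N(B(0)) = 1, and (5^{0+1} − 1)/4 = 1.
Assume N(B(j)) = (5^{j+1} − 1)/4.
Then N(B(j+1)) = 1 + 5N(B(j)) = 1 + 5·(5^{j+1} − 1)/4 = 1 + (5^{j+2} − 5)/4 = (4 + 5^{j+2} − 5)/4 = (5^{j+2} − 1)/4.
By induction, N(B(k)) = (5^{k+1} − 1)/4 for all k ≥ 0.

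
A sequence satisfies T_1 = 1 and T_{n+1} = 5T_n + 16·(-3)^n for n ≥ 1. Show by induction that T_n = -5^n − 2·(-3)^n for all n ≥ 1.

Base case: T_1 = 1, and -5^1 − 2·(-3)^1 = -5 + 6 = 1.
Assume T_k = -5^k − 2·(-3)^k for some k ≥ 1.
Then T_{k+1} = 5T_k + 16·(-3)^k = 5·(-5^k − 2·(-3)^k) + 16·(-3)^k = -5^{k+1} − 10·(-3)^k + 16·(-3)^k = -5^{k+1} + 6·(-3)^k = -5^{k+1} − 2·(-3)^{k+1}.
Hence T_n = -5^n − 2·(-3)^n for every n ≥ 1, by induction.

T_n = -5^n − 2·(-3)^n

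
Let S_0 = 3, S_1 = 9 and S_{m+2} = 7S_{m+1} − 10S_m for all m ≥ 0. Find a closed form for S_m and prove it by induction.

Claim: S_m = 2·2^m + 5^m.

Base cases: S_0 = 3 and 2·2^0 + 5^0 = 3; S_1 = 9 and 2·2^1 + 5^1 = 9.
Assume S_i = 2·2^i + 5^i for all 0 ≤ i ≤ j, where j ≥ 1.
Then S_{j+1} = 7S_j − 10S_{j−1} = 7·(2·2^j + 5^j) − 10·(2·2^{j−1} + 5^{j−1}) = 2·(7·2 − 10)2^{j−1} + (7·5 − 10)5^{j−1} = 8·2^{j−1} + 25·5^{j−1} = 2·2^{j+1} + 5^{j+1}.
By strong induction, S_m = 2·2^m + 5^m for all m ≥ 0.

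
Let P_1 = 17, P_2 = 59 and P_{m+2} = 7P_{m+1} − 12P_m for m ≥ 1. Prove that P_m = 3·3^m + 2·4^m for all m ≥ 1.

Base cases: P_1 = 17 and 3·3^1 + 2·4^1 = 17; P_2 = 59 and 3·3^2 + 2·4^2 = 59.
Assume P_j = 3·3^j + 2·4^j for all 1 ≤ j ≤ k, where k ≥ 2.
Then P_{k+1} = 7P_k − 12P_{k−1} = 7·(3·3^k + 2·4^k) − 12·(3·3^{k−1} + 2·4^{k−1}) = 3·(7·3 − 12)3^{k−1} + 2·(7·4 − 12)4^{k−1} = 27·3^{k−1} + 32·4^{k−1} = 3·3^{k+1} + 2·4^{k+1}.
By strong induction, P_m = 3·3^m + 2·4^m for all m ≥ 1.

P_m = 3·3^m + 2·4^m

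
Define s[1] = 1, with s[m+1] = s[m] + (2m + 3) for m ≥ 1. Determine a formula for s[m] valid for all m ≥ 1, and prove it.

Claim: s[m] = m^2 + 2m − 2.

Base case: s[1] = 1, and 1^2 + 2·1 − 2 = 1.
Assume s[k] = k^2 + 2k − 2.
Then s[k+1] = s[k] + (2k + 3) = (k^2 + 2k − 2) + (2k + 3) = k^2 + 4k + 1,
and (k+1)^2 + 2·(k+1) − 2 = k^2 + 4k + 1.
This completes the inductive step, so s[m] = m^2 + 2m − 2 for all m ≥ 1.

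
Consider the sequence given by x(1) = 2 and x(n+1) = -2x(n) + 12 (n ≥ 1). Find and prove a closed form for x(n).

Claim: x(n) = (-2)^n + 4.

Base case: x(1) = 2, and (-2)^1 + 4 = -2 + 4 = 2.
Assume x(k) = (-2)^k + 4 for some k ≥ 1.
Then x(k+1) = -2x(k) + 12 = -2·((-2)^k + 4) + 12 = -2·(-2)^k − 8 + 12 = (-2)^{k+1} + 4.
Hence x(n) = (-2)^n + 4 for every n ≥ 1, by induction.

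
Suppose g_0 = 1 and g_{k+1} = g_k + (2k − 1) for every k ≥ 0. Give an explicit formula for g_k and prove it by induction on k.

Claim: g_k = k^2 − 2k + 1.

Base case: g_0 = 1, and 0^2 − 2·0 + 1 = 1.
Assume g_r = r^2 − 2r + 1.
Then g_{r+1} = g_r + (2r − 1) = (r^2 − 2r + 1) + (2r − 1) = r^2,
and (r+1)^2 − 2·(r+1) + 1 = r^2.
This completes the inductive step, so g_k = k^2 − 2k + 1 for all k ≥ 0.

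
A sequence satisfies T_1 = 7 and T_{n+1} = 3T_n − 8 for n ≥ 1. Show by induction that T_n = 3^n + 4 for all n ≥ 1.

Base case: T_1 = 7, and 3^1 + 4 = 3 + 4 = 7.
Assume T_k = 3^k + 4 for some k ≥ 1.
Then T_{k+1} = 3T_k − 8 = 3·(3^k + 4) − 8 = 3^{k+1} + 12 − 8 = 3^{k+1} + 4.
By induction, T_n = 3^n + 4 for all n ≥ 1.

T_n = 3^n + 4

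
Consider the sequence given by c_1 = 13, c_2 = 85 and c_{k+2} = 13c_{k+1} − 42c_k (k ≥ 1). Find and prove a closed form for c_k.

Claim: c_k = 7^k + 6^k.

Base cases: c_1 = 13 and 7^1 + 6^1 = 13; c_2 = 85 and 7^2 + 6^2 = 85.
Assume c_i = 7^i + 6^i for all 1 ≤ i ≤ j, where j ≥ 2.
Then c_{j+1} = 13c_j − 42c_{j−1} = 13·(7^j + 6^j) − 42·(7^{j−1} + 6^{j−1}) = (13·7 − 42)7^{j−1} + (13·6 − 42)6^{j−1} = 49·7^{j−1} + 36·6^{j−1} = 7^{j+1} + 6^{j+1}.
Hence c_k = 7^k + 6^k for every k ≥ 1, by strong induction.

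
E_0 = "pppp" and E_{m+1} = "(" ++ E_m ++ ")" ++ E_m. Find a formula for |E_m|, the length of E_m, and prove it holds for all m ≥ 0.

Claim: |E_m| = 6·2^m − 2.

Base case: |E_0| = 4, and 6·2^0 − 2 = 4.
Assume |E_r| = 6·2^r − 2.
Then |E_{r+1}| = 1 + |E_r| + 1 + |E_r| = 2|E_r| + 2 = 2(6·2^r − 2) + 2 = 6·2^{r+1} − 4 + 2 = 6·2^{r+1} − 2.
By induction, |E_m| = 6·2^m − 2 for all m ≥ 0.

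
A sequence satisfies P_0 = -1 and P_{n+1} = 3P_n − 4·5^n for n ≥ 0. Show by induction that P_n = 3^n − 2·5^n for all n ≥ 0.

Base case: P_0 = -1, and 3^0 − 2·5^0 = 1 − 2 = -1.
Assume P_j = 3^j − 2·5^j for some j ≥ 0.
Then P_{j+1} = 3P_j − 4·5^j = 3·(3^j − 2·5^j) − 4·5^j = 3^{j+1} − 6·5^j − 4·5^j = 3^{j+1} − 10·5^j = 3^{j+1} − 2·5^{j+1}.
So the formula holds for j+1, and by induction P_n = 3^n − 2·5^n for all n ≥ 0.

P_n = 3^n − 2·5^n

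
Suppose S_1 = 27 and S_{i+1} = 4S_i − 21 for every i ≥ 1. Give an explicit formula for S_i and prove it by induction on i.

Claim: S_i = 5·4^i + 7.

Base case: S_1 = 27, and 5·4^1 + 7 = 20 + 7 = 27.
Assume S_m = 5·4^m + 7 for some m ≥ 1.
Then S_{m+1} = 4S_m − 21 = 4·(5·4^m + 7) − 21 = 20·4^m + 28 − 21 = 5·4^{m+1} + 7.
This completes the inductive step, so S_i = 5·4^i + 7 for all i ≥ 1.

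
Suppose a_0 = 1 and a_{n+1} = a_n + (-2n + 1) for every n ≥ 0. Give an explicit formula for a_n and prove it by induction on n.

Claim: a_n = -n^2 + 2n + 1.

Base case: a_0 = 1, and -0^2 + 2·0 + 1 = 1.
Assume a_j = -j^2 + 2j + 1.
Then a_{j+1} = a_j + (-2j + 1) = (-j^2 + 2j + 1) + (-2j + 1) = -j^2 + 2,
and -(j+1)^2 + 2·(j+1) + 1 = -j^2 + 2.
By induction, a_n = -n^2 + 2n + 1 for all n ≥ 0.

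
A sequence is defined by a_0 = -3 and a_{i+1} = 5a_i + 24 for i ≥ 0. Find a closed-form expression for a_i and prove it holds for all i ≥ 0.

Claim: a_i = 3·5^i − 6.

Base case: a_0 = -3, and 3·5^0 − 6 = 3 − 6 = -3.
Assume a_k = 3·5^k − 6 for some k ≥ 0.
Then a_{k+1} = 5a_k + 24 = 5·(3·5^k − 6) + 24 = 15·5^k − 30 + 24 = 3·5^{k+1} − 6.
By induction, a_i = 3·5^i − 6 for all i ≥ 0.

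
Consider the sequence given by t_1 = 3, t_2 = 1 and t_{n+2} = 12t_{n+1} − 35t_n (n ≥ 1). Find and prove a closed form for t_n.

Claim: t_n = -7^n + 2·5^n.

Base cases: t_1 = 3 and -7^1 + 2·5^1 = 3; t_2 = 1 and -7^2 + 2·5^2 = 1.
Assume t_i = -7^i + 2·5^i for all 1 ≤ i ≤ j, where j ≥ 2.
Then t_{j+1} = 12t_j − 35t_{j−1} = 12·(-7^j + 2·5^j) − 35·(-7^{j−1} + 2·5^{j−1}) = -(12·7 − 35)7^{j−1} + 2·(12·5 − 35)5^{j−1} = -49·7^{j−1} + 50·5^{j−1} = -7^{j+1} + 2·5^{j+1}.
This completes the inductive step, so t_n = -7^n + 2·5^n for all n ≥ 1.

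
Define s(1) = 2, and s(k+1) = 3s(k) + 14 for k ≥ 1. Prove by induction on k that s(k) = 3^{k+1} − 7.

Base case: s(1) = 2, and 3^{1+1} − 7 = 9 − 7 = 2.
Assume s(r) = 3^{r+1} − 7 for some r ≥ 1.
Then s(r+1) = 3s(r) + 14 = 3·(3^{r+1} − 7) + 14 = 3^{r+2} − 21 + 14 = 3^{r+2} − 7.
Hence s(k) = 3^{k+1} − 7 for every k ≥ 1, by induction.

s(k) = 3^{k+1} − 7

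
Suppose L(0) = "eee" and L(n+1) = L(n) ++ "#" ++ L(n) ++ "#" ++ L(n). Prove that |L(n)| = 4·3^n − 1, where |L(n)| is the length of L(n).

Base case: |L(0)| = 3, and 4·3^0 − 1 = 3.
Assume |L(j)| = 4·3^j − 1.
Then |L(j+1)| = 3|L(j)| + 2 = 3(4·3^j − 1) + 2 = 4·3^{j+1} − 3 + 2 = 4·3^{j+1} − 1.
So the formula holds for j+1, and by induction |L(n)| = 4·3^n − 1 for all n ≥ 0.

|L(n)| = 4·3^n − 1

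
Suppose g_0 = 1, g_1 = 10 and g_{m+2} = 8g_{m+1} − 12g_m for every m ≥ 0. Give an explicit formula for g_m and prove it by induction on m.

Claim: g_m = -2^m + 2·6^m.

Base cases: g_0 = 1 and -2^0 + 2·6^0 = 1; g_1 = 10 and -2^1 + 2·6^1 = 10.
Assume g_i = -2^i + 2·6^i for all 0 ≤ i ≤ j, where j ≥ 1.
Then g_{j+1} = 8g_j − 12g_{j−1} = 8·(-2^j + 2·6^j) − 12·(-2^{j−1} + 2·6^{j−1}) = -(8·2 − 12)2^{j−1} + 2·(8·6 − 12)6^{j−1} = -4·2^{j−1} + 72·6^{j−1} = -2^{j+1} + 2·6^{j+1}.
Hence g_m = -2^m + 2·6^m for every m ≥ 0, by strong induction.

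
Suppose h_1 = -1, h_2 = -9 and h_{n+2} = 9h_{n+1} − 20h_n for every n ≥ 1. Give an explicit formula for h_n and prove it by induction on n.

Claim: h_n = -5^n + 4^n.

Base cases: h_1 = -1 and -5^1 + 4^1 = -1; h_2 = -9 and -5^2 + 4^2 = -9.
Assume h_j = -5^j + 4^j for all 1 ≤ j ≤ m, where m ≥ 2.
Then h_{m+1} = 9h_m − 20h_{m−1} = 9·(-5^m + 4^m) − 20·(-5^{m−1} + 4^{m−1}) = -(9·5 − 20)5^{m−1} + (9·4 − 20)4^{m−1} = -25·5^{m−1} + 16·4^{m−1} = -5^{m+1} + 4^{m+1}.
So the formula holds for m+1, and by strong induction h_n = -5^n + 4^n for all n ≥ 1.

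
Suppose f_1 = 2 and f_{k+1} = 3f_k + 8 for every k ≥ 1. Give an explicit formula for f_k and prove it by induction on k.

Claim: f_k = 2·3^k − 4.

Base case: f_1 = 2, and 2·3^1 − 4 = 6 − 4 = 2.
Assume f_r = 2·3^r − 4 for some r ≥ 1.
Then f_{r+1} = 3f_r + 8 = 3·(2·3^r − 4) + 8 = 6·3^r − 12 + 8 = 2·3^{r+1} − 4.
Hence f_k = 2·3^k − 4 for every k ≥ 1, by induction.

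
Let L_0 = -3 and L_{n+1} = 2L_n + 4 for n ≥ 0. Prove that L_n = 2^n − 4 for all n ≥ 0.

Base case: L_0 = -3, and 2^0 − 4 = 1 − 4 = -3.
Assume L_m = 2^m − 4 for some m ≥ 0.
Then L_{m+1} = 2L_m + 4 = 2·(2^m − 4) + 4 = 2^{m+1} − 8 + 4 = 2^{m+1} − 4.
By induction, L_n = 2^n − 4 for all n ≥ 0.

L_n = 2^n − 4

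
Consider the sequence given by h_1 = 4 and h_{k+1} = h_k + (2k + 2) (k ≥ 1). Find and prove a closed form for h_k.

Claim: h_k = k^2 + k + 2.

Base case: h_1 = 4, and 1^2 + 1 + 2 = 4.
Assume h_j = j^2 + j + 2.
Then h_{j+1} = h_j + (2j + 2) = (j^2 + j + 2) + (2j + 2) = j^2 + 3j + 4,
and (j+1)^2 + (j+1) + 2 = j^2 + 3j + 4.
Hence h_k = k^2 + k + 2 for every k ≥ 1, by induction.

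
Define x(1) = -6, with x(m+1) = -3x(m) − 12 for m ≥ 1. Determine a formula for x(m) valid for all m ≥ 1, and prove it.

Claim: x(m) = (-3)^m − 3.

Base case: x(1) = -6, and (-3)^1 − 3 = -3 − 3 = -6.
Assume x(k) = (-3)^k − 3 for some k ≥ 1.
Then x(k+1) = -3x(k) − 12 = -3·((-3)^k − 3) − 12 = -3·(-3)^k + 9 − 12 = (-3)^{k+1} − 3.
By induction, x(m) = (-3)^m − 3 for all m ≥ 1.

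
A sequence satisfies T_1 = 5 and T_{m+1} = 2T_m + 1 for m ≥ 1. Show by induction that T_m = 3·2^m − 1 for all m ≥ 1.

Base case: T_1 = 5, and 3·2^1 − 1 = 6 − 1 = 5.
Assume T_r = 3·2^r − 1 for some r ≥ 1.
Then T_{r+1} = 2T_r + 1 = 2·(3·2^r − 1) + 1 = 6·2^r − 2 + 1 = 3·2^{r+1} − 1.
This completes the inductive step, so T_m = 3·2^m − 1 for all m ≥ 1.

T_m = 3·2^m − 1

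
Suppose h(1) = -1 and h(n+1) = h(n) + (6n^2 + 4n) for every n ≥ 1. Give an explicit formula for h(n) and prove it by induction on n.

Claim: h(n) = 2n^3 − n^2 − n − 1.

Base case: h(1) = -1, and 2·1^3 − 1^2 − 1 − 1 = -1.
Assume h(j) = 2j^3 − j^2 − j − 1.
Then h(j+1) = h(j) + (6j^2 + 4j) = (2j^3 − j^2 − j − 1) + (6j^2 + 4j) = 2j^3 + 5j^2 + 3j − 1,
and 2·(j+1)^3 − (j+1)^2 − (j+1) − 1 = 2j^3 + 5j^2 + 3j − 1.
This completes the inductive step, so h(n) = 2n^3 − n^2 − n − 1 for all n ≥ 1.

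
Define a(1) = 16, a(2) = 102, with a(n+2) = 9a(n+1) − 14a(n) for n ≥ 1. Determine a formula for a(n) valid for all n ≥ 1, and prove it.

Claim: a(n) = 2^n + 2·7^n.

Base cases: a(1) = 16 and 2^1 + 2·7^1 = 16; a(2) = 102 and 2^2 + 2·7^2 = 102.
Assume a(j) = 2^j + 2·7^j for all 1 ≤ j ≤ k, where k ≥ 2.
Then a(k+1) = 9a(k) − 14a(k−1) = 9·(2^k + 2·7^k) − 14·(2^{k−1} + 2·7^{k−1}) = (9·2 − 14)2^{k−1} + 2·(9·7 − 14)7^{k−1} = 4·2^{k−1} + 98·7^{k−1} = 2^{k+1} + 2·7^{k+1}.
This completes the inductive step, so a(n) = 2^n + 2·7^n for all n ≥ 1.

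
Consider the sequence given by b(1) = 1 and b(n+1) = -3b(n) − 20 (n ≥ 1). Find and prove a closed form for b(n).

Claim: b(n) = -2·(-3)^n − 5.

Base case: b(1) = 1, and -2·(-3)^1 − 5 = 6 − 5 = 1.
Assume b(k) = -2·(-3)^k − 5 for some k ≥ 1.
Then b(k+1) = -3b(k) − 20 = -3·(-2·(-3)^k − 5) − 20 = 6·(-3)^k + 15 − 20 = -2·(-3)^{k+1} − 5.
Hence b(n) = -2·(-3)^n − 5 for every n ≥ 1, by induction.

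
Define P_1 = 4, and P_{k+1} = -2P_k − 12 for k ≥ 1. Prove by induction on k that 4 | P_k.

Base case: P_1 = 4 = 4·1, so 4 | P_1.
Assume 4 | P_r, so P_r = 4t for some integer t.
Then P_{r+1} = -2P_r − 12 = -2·(4t) − 12 = 4(-2t − 3), so 4 | P_{r+1}.
So the property holds for r+1, and by induction 4 | P_k for all k ≥ 1.

4 | P_k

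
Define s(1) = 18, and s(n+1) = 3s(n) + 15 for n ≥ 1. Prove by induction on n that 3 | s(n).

Base case: s(1) = 18 = 3·6, so 3 | s(1).
Assume 3 | s(j), so s(j) = 3t for some integer t.
Then s(j+1) = 3s(j) + 15 = 3·(3t) + 15 = 3(3t + 5), so 3 | s(j+1).
So the property holds for j+1, and by induction 3 | s(n) for all n ≥ 1.

3 | s(n)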